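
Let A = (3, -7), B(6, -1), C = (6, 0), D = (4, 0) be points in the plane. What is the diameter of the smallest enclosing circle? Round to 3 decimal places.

7.616

The farthest pair is A–C with squared distance 58. The circle on this segment as diameter has centre (4.5, -3.5) and r² = 58/4 = 14.5.
Check B: distance² to centre = 8.5 ≤ 14.5, so it lies inside.
All remaining points lie in this disk, and no smaller disk contains both endpoints, so this is the minimum enclosing circle.
Diameter = 2r = 2√(14.5) ≈ 7.616.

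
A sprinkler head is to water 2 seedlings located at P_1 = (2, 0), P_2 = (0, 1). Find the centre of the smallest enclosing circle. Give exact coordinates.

The smallest circle enclosing two points has them as diameter endpoints.
Centre = midpoint = (1, 0.5); r² = |P_1P_2|²/4 = 5/4 = 1.25.
Centre = (1, 0.5).

(1, 0.5)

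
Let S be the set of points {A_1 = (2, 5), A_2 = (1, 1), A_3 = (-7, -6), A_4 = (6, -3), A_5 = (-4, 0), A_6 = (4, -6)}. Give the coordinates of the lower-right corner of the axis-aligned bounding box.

x-range [-7, 6], y-range [-6, 5].
The lower-right corner is (6, -6).

(6, -6)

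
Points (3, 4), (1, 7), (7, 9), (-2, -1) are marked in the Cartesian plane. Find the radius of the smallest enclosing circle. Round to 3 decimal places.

By Welzl's lemma the MEC is supported by two points (diametrically opposite) or three points (on a circumcircle).
The farthest pair is (7, 9)–(-2, -1) with squared distance 181. The circle on this segment as diameter has centre (2.5, 4) and r² = 181/4 = 45.25.
Check (3, 4): distance² to centre = 0.25 ≤ 45.25, so it lies inside.
All remaining points lie in this disk, and no smaller disk contains both endpoints, so this is the minimum enclosing circle.
r = √(45.25) ≈ 6.727.

6.727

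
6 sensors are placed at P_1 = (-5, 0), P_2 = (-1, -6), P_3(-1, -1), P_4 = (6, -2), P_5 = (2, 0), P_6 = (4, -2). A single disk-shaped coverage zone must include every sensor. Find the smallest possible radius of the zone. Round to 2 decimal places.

By Welzl's lemma the MEC is supported by two points (diametrically opposite) or three points (on a circumcircle).
The farthest pair is P_1–P_4 with squared distance 125. The circle on this segment as diameter has centre (0.5, -1) and r² = 125/4 = 31.25.
Check P_2: distance² to centre = 27.25 ≤ 31.25, so it lies inside.
All remaining points lie in this disk, and no smaller disk contains both endpoints, so this is the minimum enclosing circle.
r = √(31.25) ≈ 5.59.

5.59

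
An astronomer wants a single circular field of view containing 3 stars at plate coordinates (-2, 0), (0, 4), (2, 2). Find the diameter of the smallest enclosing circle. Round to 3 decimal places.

Call the three points A, B, C in the order given.
Side lengths²: AB² = 20, AC² = 20, BC² = 8.
Since AC² = 20 < 20 + 8 = 28, the triangle is acute, so the smallest enclosing circle is the circumcircle.
Circumcentre = (-1/3, 5/3), r² = 50/9.
Diameter = 2r = 2√(50/9) ≈ 4.714.

4.714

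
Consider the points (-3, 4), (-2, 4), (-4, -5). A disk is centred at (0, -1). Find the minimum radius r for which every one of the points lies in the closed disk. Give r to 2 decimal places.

5.83

The required radius is the distance from (0, -1) to the farthest point.
Squared distances: 34, 29, 32.
Maximum is 34, attained at (-3, 4).
r = √34 ≈ 5.83.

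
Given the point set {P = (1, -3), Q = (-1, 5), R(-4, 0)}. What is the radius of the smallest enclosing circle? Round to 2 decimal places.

Side lengths²: PQ² = 68, PR² = 34, QR² = 34.
Since PQ² = 68 ≥ 34 + 34 = 68, the angle opposite PQ is not acute, so the smallest enclosing circle has PQ as diameter.
Centre = midpoint of PQ = (0, 1), r² = 68/4 = 17.
r = √17 ≈ 4.12.

4.12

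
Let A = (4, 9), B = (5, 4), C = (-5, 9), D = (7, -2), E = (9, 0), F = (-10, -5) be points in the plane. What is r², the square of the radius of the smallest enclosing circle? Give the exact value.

10229/98

By Welzl's lemma the MEC is supported by two points (diametrically opposite) or three points (on a circumcircle).
The minimum enclosing circle is determined by three boundary points: A, E, F.
Their circumcentre is (-17/14, 3/14) with r² = 10229/98.
The farthest remaining point C is at distance² 8969/98 ≤ 10229/98.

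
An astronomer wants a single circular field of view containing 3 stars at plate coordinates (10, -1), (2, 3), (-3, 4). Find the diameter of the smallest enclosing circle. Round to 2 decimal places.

Call the three points A, B, C in the order given.
Side lengths²: AB² = 80, AC² = 194, BC² = 26.
Since AC² = 194 ≥ 80 + 26 = 106, the angle opposite AC is not acute, so the smallest enclosing circle has AC as diameter.
Centre = midpoint of AC = (3.5, 1.5), r² = 194/4 = 48.5.
Diameter = 2r = 2√(48.5) ≈ 13.93.

13.93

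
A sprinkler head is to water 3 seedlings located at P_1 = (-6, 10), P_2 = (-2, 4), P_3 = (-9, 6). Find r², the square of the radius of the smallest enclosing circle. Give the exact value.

Side lengths²: P_1P_2² = 52, P_1P_3² = 25, P_2P_3² = 53.
Since P_2P_3² = 53 < 52 + 25 = 77, the triangle is acute, so the smallest enclosing circle is the circumcircle.
Circumcentre = (-175/34, 106/17), r² = 17225/1156.

17225/1156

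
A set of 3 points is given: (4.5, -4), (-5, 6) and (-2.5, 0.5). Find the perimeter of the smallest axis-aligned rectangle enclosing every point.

Width = max x − min x = 4.5 − (-5) = 9.5.
Height = max y − min y = 6 − (-4) = 10.
Perimeter = 2(9.5 + 10) = 39.

39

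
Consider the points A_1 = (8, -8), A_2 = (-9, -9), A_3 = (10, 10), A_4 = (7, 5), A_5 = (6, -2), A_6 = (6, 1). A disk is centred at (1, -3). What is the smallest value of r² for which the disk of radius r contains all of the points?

The required radius is the distance from (1, -3) to the farthest point.
Squared distances: 74, 136, 250, 100, 26, 41.
Maximum is 250, attained at A_3.

250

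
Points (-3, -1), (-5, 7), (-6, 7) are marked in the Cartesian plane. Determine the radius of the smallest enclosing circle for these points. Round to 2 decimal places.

4.27

Call the three points A, B, C in the order given.
Side lengths²: AB² = 68, AC² = 73, BC² = 1.
Since AC² = 73 ≥ 68 + 1 = 69, the angle opposite AC is not acute, so the smallest enclosing circle has AC as diameter.
Centre = midpoint of AC = (-4.5, 3), r² = 73/4 = 18.25.
r = √(18.25) ≈ 4.27.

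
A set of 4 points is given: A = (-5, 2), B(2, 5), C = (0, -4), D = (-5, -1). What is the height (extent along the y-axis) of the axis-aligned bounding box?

9

max y = 5, min y = -4, so height = 9.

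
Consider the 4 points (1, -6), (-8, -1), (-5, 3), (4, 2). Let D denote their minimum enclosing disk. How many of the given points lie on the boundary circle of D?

3

By Welzl's lemma the MEC is supported by two points (diametrically opposite) or three points (on a circumcircle).
The minimum enclosing circle is determined by three boundary points: (1, -6), (-8, -1), (4, 2).
Their circumcentre is (-103/58, -23/58) with r² = 65773/1682.
The farthest remaining point (-5, 3) is at distance² 36889/1682 ≤ 65773/1682.
The points at distance exactly r from the centre are (1, -6), (-8, -1), (4, 2) — 3 points.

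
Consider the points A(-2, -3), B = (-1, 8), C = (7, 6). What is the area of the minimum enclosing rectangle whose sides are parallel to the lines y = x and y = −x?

In coordinates u = x + y, v = x − y the rectangle is axis-aligned; the map (x,y)→(u,v) scales areas by 2.
u-values: -5, 7, 13; range = 13 − (-5) = 18.
v-values: 1, -9, 1; range = 1 − (-9) = 10.
Area = (18 × 10) / 2 = 90.

90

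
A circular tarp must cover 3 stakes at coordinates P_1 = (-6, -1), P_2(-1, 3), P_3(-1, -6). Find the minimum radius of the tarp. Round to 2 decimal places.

Side lengths²: P_1P_2² = 41, P_1P_3² = 50, P_2P_3² = 81.
Since P_2P_3² = 81 < 50 + 41 = 91, the triangle is acute, so the smallest enclosing circle is the circumcircle.
Circumcentre = (-1.5, -1.5), r² = 20.5.
r = √(20.5) ≈ 4.53.

4.53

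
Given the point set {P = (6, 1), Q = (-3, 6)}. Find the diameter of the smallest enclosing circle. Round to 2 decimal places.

10.30

The smallest circle enclosing two points has them as diameter endpoints.
Centre = midpoint = (1.5, 3.5); r² = |PQ|²/4 = 106/4 = 26.5.
Diameter = 2r = 2√(26.5) ≈ 10.30.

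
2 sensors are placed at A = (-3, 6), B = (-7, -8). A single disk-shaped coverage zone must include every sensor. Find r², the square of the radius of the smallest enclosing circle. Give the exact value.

The smallest circle enclosing two points has them as diameter endpoints.
Centre = midpoint = (-5, -1); r² = |AB|²/4 = 212/4 = 53.

53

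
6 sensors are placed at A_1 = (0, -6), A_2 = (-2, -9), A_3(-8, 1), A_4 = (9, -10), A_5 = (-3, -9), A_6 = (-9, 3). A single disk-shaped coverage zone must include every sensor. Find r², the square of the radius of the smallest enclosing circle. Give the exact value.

By Welzl's lemma the MEC is supported by two points (diametrically opposite) or three points (on a circumcircle).
The farthest pair is A_4–A_6 with squared distance 493. The circle on this segment as diameter has centre (0, -3.5) and r² = 493/4 = 123.25.
Check A_1: distance² to centre = 6.25 ≤ 123.25, so it lies inside.
All remaining points lie in this disk, and no smaller disk contains both endpoints, so this is the minimum enclosing circle.

123.25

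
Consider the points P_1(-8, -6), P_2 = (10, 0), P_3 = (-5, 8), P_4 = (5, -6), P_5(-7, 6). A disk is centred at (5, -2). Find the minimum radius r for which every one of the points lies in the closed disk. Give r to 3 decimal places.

The required radius is the distance from (5, -2) to the farthest point.
Squared distances: 185, 29, 200, 16, 208.
Maximum is 208, attained at P_5.
r = √208 ≈ 14.422.

14.422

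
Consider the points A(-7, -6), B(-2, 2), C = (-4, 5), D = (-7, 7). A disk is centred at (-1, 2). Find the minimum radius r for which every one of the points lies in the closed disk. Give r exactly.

10

The required radius is the distance from (-1, 2) to the farthest point.
Squared distances: 100, 1, 18, 61.
Maximum is 100, attained at A.
r = √100 = 10.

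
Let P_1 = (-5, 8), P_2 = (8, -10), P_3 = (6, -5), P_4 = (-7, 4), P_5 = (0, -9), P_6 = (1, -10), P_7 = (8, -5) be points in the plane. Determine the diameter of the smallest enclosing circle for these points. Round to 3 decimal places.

22.204

By Welzl's lemma the MEC is supported by two points (diametrically opposite) or three points (on a circumcircle).
The farthest pair is P_1–P_2 with squared distance 493. The circle on this segment as diameter has centre (1.5, -1) and r² = 493/4 = 123.25.
Check P_3: distance² to centre = 36.25 ≤ 123.25, so it lies inside.
All remaining points lie in this disk, and no smaller disk contains both endpoints, so this is the minimum enclosing circle.
Diameter = 2r = 2√(123.25) ≈ 22.204.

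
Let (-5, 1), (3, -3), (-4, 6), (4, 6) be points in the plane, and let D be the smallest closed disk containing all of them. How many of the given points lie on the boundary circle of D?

The minimum enclosing circle of a finite set is fixed by two of the points (as a diameter) or three (as a circumcircle).
The minimum enclosing circle is determined by three boundary points: (3, -3), (-4, 6), (4, 6).
Their circumcentre is (0, 17/9) with r² = 2665/81.
The farthest remaining point (-5, 1) is at distance² 2089/81 ≤ 2665/81.
The points at distance exactly r from the centre are (3, -3), (-4, 6), (4, 6) — 3 points.

3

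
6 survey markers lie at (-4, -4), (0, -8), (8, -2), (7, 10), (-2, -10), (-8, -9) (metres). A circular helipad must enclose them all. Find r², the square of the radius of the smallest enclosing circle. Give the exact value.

146.5

The farthest pair is (7, 10)–(-8, -9) with squared distance 586. The circle on this segment as diameter has centre (-0.5, 0.5) and r² = 586/4 = 146.5.
Check (-4, -4): distance² to centre = 32.5 ≤ 146.5, so it lies inside.
All remaining points lie in this disk, and no smaller disk contains both endpoints, so this is the minimum enclosing circle.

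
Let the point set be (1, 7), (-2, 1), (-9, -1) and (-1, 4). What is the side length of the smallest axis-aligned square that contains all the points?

10

The bounding box has width 10 and height 8.
An axis-aligned square enclosing the set must have side ≥ max(width, height).
So the minimum side is max(10, 8) = 10.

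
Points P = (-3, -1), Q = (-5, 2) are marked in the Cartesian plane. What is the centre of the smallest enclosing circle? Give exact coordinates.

(-4, 0.5)

The smallest circle enclosing two points has them as diameter endpoints.
Centre = midpoint = (-4, 0.5); r² = |PQ|²/4 = 13/4 = 3.25.
Centre = (-4, 0.5).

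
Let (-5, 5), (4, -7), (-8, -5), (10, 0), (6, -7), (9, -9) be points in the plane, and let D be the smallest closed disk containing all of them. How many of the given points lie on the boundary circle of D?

3

By Welzl's lemma the MEC is supported by two points (diametrically opposite) or three points (on a circumcircle).
The minimum enclosing circle is determined by three boundary points: (-5, 5), (-8, -5), (9, -9).
Their circumcentre is (41/26, -63/26) with r² = 33245/338.
The farthest remaining point (10, 0) is at distance² 25965/338 ≤ 33245/338.
The points at distance exactly r from the centre are (-5, 5), (-8, -5), (9, -9) — 3 points.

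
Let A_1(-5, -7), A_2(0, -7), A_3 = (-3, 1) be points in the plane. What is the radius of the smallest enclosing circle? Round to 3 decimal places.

4.403

Side lengths²: A_1A_2² = 25, A_1A_3² = 68, A_2A_3² = 73.
Since A_2A_3² = 73 < 68 + 25 = 93, the triangle is acute, so the smallest enclosing circle is the circumcircle.
Circumcentre = (-2.5, -3.375), r² = 19.390625.
r = √(19.390625) ≈ 4.403.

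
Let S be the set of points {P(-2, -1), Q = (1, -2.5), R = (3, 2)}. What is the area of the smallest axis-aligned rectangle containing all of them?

x ranges over [-2, 3], width 5.
y ranges over [-2.5, 2], height 4.5.
Area = 5 × 4.5 = 22.5.

22.5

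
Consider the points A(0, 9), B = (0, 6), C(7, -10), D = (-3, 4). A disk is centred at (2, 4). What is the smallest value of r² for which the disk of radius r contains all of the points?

221

The required radius is the distance from (2, 4) to the farthest point.
Squared distances: 29, 8, 221, 25.
Maximum is 221, attained at C.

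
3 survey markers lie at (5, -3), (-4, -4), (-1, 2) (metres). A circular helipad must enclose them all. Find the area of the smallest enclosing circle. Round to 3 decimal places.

67.968

Call the three points A, B, C in the order given.
Side lengths²: AB² = 82, AC² = 61, BC² = 45.
Since AB² = 82 < 61 + 45 = 106, the triangle is acute, so the smallest enclosing circle is the circumcircle.
Circumcentre = (13/34, -83/34), r² = 12505/578.
Area = π·r² = π·12505/578 ≈ 67.968.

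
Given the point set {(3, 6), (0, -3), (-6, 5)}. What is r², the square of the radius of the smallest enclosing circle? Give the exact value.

5125/169

Call the three points A, B, C in the order given.
Side lengths²: AB² = 90, AC² = 82, BC² = 100.
Since BC² = 100 < 90 + 82 = 172, the triangle is acute, so the smallest enclosing circle is the circumcircle.
Circumcentre = (-15/13, 31/13), r² = 5125/169.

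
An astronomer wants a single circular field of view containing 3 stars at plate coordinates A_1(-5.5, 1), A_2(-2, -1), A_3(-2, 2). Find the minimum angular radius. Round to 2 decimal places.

Side lengths²: A_1A_2² = 16.25, A_1A_3² = 13.25, A_2A_3² = 9.
Since A_1A_2² = 16.25 < 13.25 + 9 = 22.25, the triangle is acute, so the smallest enclosing circle is the circumcircle.
Circumcentre = (-97/28, 0.5), r² = 3445/784.
r = √(3445/784) ≈ 2.10.

2.10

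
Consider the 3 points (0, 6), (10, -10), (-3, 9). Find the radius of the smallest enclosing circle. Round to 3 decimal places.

11.511

Call the three points A, B, C in the order given.
Side lengths²: AB² = 356, AC² = 18, BC² = 530.
Since BC² = 530 ≥ 356 + 18 = 374, the angle opposite BC is not acute, so the smallest enclosing circle has BC as diameter.
Centre = midpoint of BC = (3.5, -0.5), r² = 530/4 = 132.5.
r = √(132.5) ≈ 11.511.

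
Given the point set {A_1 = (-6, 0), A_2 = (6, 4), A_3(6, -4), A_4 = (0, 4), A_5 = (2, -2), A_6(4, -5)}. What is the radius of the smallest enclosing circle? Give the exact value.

20/3

The minimum enclosing circle of a finite set is fixed by two of the points (as a diameter) or three (as a circumcircle).
The minimum enclosing circle is determined by three boundary points: A_1, A_2, A_3.
Their circumcentre is (2/3, 0) with r² = 400/9.
The farthest remaining point A_6 is at distance² 325/9 ≤ 400/9.
r = √(400/9) = 20/3.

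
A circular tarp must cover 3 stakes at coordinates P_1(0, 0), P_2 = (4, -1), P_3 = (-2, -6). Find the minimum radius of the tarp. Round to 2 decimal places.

Side lengths²: P_1P_2² = 17, P_1P_3² = 40, P_2P_3² = 61.
Since P_2P_3² = 61 ≥ 40 + 17 = 57, the angle opposite P_2P_3 is not acute, so the smallest enclosing circle has P_2P_3 as diameter.
Centre = midpoint of P_2P_3 = (1, -3.5), r² = 61/4 = 15.25.
r = √(15.25) ≈ 3.91.

3.91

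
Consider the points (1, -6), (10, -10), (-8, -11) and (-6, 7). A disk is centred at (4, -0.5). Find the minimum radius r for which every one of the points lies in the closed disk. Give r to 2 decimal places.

The required radius is the distance from (4, -0.5) to the farthest point.
Squared distances: 39.25, 126.25, 254.25, 156.25.
Maximum is 254.25, attained at (-8, -11).
r = √(254.25) ≈ 15.95.

15.95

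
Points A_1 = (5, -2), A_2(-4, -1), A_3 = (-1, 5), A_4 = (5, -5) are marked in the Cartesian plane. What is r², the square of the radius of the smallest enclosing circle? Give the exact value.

8245/242

The minimum enclosing circle is determined by three boundary points: A_2, A_3, A_4.
Their circumcentre is (39/22, -3/22) with r² = 8245/242.
The farthest remaining point A_1 is at distance² 3361/242 ≤ 8245/242.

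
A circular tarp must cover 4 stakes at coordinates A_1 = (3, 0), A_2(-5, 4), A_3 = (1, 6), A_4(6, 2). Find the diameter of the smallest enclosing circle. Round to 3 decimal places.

A smallest enclosing disk is always determined by at most three of the input points on its boundary.
The farthest pair is A_2–A_4 with squared distance 125. The circle on this segment as diameter has centre (0.5, 3) and r² = 125/4 = 31.25.
Check A_1: distance² to centre = 15.25 ≤ 31.25, so it lies inside.
All remaining points lie in this disk, and no smaller disk contains both endpoints, so this is the minimum enclosing circle.
Diameter = 2r = 2√(31.25) ≈ 11.180.

11.180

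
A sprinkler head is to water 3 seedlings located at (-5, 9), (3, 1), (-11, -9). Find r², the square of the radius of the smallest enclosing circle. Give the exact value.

92.5

Call the three points A, B, C in the order given.
Side lengths²: AB² = 128, AC² = 360, BC² = 296.
Since AC² = 360 < 296 + 128 = 424, the triangle is acute, so the smallest enclosing circle is the circumcircle.
Circumcentre = (-6.5, -0.5), r² = 92.5.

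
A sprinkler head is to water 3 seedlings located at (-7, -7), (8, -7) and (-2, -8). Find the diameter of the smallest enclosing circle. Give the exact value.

Call the three points A, B, C in the order given.
Side lengths²: AB² = 225, AC² = 26, BC² = 101.
Since AB² = 225 ≥ 101 + 26 = 127, the angle opposite AB is not acute, so the smallest enclosing circle has AB as diameter.
Centre = midpoint of AB = (0.5, -7), r² = 225/4 = 56.25.
Diameter = 2r = 2√(56.25) = 15.

15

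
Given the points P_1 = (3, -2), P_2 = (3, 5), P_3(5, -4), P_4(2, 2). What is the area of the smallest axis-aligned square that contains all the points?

The bounding box has width 3 and height 9.
An axis-aligned square enclosing the set must have side ≥ max(width, height).
So the minimum side is max(3, 9) = 9.
Area = 9² = 81.

81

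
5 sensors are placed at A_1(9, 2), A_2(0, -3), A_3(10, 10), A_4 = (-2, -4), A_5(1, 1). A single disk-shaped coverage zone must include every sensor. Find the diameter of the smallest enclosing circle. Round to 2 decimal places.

By Welzl's lemma the MEC is supported by two points (diametrically opposite) or three points (on a circumcircle).
The farthest pair is A_3–A_4 with squared distance 340. The circle on this segment as diameter has centre (4, 3) and r² = 340/4 = 85.
Check A_1: distance² to centre = 26 ≤ 85, so it lies inside.
All remaining points lie in this disk, and no smaller disk contains both endpoints, so this is the minimum enclosing circle.
Diameter = 2r = 2√85 ≈ 18.44.

18.44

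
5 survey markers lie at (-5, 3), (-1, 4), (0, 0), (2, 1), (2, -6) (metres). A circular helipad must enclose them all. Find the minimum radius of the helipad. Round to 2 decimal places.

5.70

By Welzl's lemma the MEC is supported by two points (diametrically opposite) or three points (on a circumcircle).
The farthest pair is (-5, 3)–(2, -6) with squared distance 130. The circle on this segment as diameter has centre (-1.5, -1.5) and r² = 130/4 = 32.5.
Check (-1, 4): distance² to centre = 30.5 ≤ 32.5, so it lies inside.
All remaining points lie in this disk, and no smaller disk contains both endpoints, so this is the minimum enclosing circle.
r = √(32.5) ≈ 5.70.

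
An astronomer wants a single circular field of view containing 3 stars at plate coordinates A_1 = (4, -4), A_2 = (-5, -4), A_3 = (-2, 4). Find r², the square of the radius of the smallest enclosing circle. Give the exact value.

28.515625

Side lengths²: A_1A_2² = 81, A_1A_3² = 100, A_2A_3² = 73.
Since A_1A_3² = 100 < 81 + 73 = 154, the triangle is acute, so the smallest enclosing circle is the circumcircle.
Circumcentre = (-0.5, -1.125), r² = 28.515625.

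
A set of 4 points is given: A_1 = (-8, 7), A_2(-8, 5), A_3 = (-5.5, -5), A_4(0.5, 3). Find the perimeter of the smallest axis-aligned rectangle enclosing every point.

Width = max x − min x = 0.5 − (-8) = 8.5.
Height = max y − min y = 7 − (-5) = 12.
Perimeter = 2(8.5 + 12) = 41.

41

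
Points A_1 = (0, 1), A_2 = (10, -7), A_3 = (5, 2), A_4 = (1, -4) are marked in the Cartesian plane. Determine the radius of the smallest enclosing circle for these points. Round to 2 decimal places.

The minimum enclosing circle of a finite set is fixed by two of the points (as a diameter) or three (as a circumcircle).
The farthest pair is A_1–A_2 with squared distance 164. The circle on this segment as diameter has centre (5, -3) and r² = 164/4 = 41.
Check A_3: distance² to centre = 25 ≤ 41, so it lies inside.
All remaining points lie in this disk, and no smaller disk contains both endpoints, so this is the minimum enclosing circle.
r = √41 ≈ 6.40.

6.40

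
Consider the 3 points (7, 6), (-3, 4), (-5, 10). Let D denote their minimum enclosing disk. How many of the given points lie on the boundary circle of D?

2

Call the three points A, B, C in the order given.
Side lengths²: AB² = 104, AC² = 160, BC² = 40.
Since AC² = 160 ≥ 104 + 40 = 144, the angle opposite AC is not acute, so the smallest enclosing circle has AC as diameter.
Centre = midpoint of AC = (1, 8), r² = 160/4 = 40.
The points at distance exactly r from the centre are (7, 6), (-5, 10) — 2 points.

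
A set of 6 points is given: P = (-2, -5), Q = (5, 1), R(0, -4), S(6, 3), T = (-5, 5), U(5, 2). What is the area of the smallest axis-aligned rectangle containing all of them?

110

x ranges over [-5, 6], width 11.
y ranges over [-5, 5], height 10.
Area = 11 × 10 = 110.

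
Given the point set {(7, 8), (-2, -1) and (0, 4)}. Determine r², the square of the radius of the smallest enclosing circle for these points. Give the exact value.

40.5

Call the three points A, B, C in the order given.
Side lengths²: AB² = 162, AC² = 65, BC² = 29.
Since AB² = 162 ≥ 65 + 29 = 94, the angle opposite AB is not acute, so the smallest enclosing circle has AB as diameter.
Centre = midpoint of AB = (2.5, 3.5), r² = 162/4 = 40.5.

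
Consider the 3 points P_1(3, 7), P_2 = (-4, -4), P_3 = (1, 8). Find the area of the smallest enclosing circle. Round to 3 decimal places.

Side lengths²: P_1P_2² = 170, P_1P_3² = 5, P_2P_3² = 169.
Since P_1P_2² = 170 < 169 + 5 = 174, the triangle is acute, so the smallest enclosing circle is the circumcircle.
Circumcentre = (-51/58, 101/58), r² = 71825/1682.
Area = π·r² = π·71825/1682 ≈ 134.153.

134.153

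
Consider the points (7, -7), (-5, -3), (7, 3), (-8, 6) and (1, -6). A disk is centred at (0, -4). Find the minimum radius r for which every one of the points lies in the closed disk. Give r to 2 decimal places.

The required radius is the distance from (0, -4) to the farthest point.
Squared distances: 58, 26, 98, 164, 5.
Maximum is 164, attained at (-8, 6).
r = √164 ≈ 12.81.

12.81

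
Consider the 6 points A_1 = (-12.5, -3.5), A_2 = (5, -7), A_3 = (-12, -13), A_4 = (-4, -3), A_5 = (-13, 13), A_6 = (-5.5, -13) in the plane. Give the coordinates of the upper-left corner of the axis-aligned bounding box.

x-range [-13, 5], y-range [-13, 13].
The upper-left corner is (-13, 13).

(-13, 13)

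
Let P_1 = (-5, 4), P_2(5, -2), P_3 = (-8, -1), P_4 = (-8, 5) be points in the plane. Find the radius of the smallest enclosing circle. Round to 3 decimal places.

The minimum enclosing circle of a finite set is fixed by two of the points (as a diameter) or three (as a circumcircle).
The farthest pair is P_2–P_4 with squared distance 218. The circle on this segment as diameter has centre (-1.5, 1.5) and r² = 218/4 = 54.5.
Check P_1: distance² to centre = 18.5 ≤ 54.5, so it lies inside.
All remaining points lie in this disk, and no smaller disk contains both endpoints, so this is the minimum enclosing circle.
r = √(54.5) ≈ 7.382.

7.382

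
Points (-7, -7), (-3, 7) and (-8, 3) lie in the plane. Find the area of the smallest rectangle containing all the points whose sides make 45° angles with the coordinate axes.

In coordinates u = x + y, v = x − y the rectangle is axis-aligned; the map (x,y)→(u,v) scales areas by 2.
u-values: -14, 4, -5; range = 4 − (-14) = 18.
v-values: 0, -10, -11; range = 0 − (-11) = 11.
Area = (18 × 11) / 2 = 99.

99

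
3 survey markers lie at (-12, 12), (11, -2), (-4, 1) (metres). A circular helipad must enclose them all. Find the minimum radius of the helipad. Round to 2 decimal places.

13.46

Call the three points A, B, C in the order given.
Side lengths²: AB² = 725, AC² = 185, BC² = 234.
Since AB² = 725 ≥ 234 + 185 = 419, the angle opposite AB is not acute, so the smallest enclosing circle has AB as diameter.
Centre = midpoint of AB = (-0.5, 5), r² = 725/4 = 181.25.
r = √(181.25) ≈ 13.46.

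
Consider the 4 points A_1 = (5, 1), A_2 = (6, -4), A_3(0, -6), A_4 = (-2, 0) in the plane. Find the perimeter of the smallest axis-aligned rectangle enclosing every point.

30

Width = max x − min x = 6 − (-2) = 8.
Height = max y − min y = 1 − (-6) = 7.
Perimeter = 2(8 + 7) = 30.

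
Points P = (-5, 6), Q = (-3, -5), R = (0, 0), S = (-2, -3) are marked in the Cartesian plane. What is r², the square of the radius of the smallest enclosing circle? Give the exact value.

A smallest enclosing disk is always determined by at most three of the input points on its boundary.
The farthest pair is P–Q with squared distance 125. The circle on this segment as diameter has centre (-4, 0.5) and r² = 125/4 = 31.25.
Check R: distance² to centre = 16.25 ≤ 31.25, so it lies inside.
All remaining points lie in this disk, and no smaller disk contains both endpoints, so this is the minimum enclosing circle.

31.25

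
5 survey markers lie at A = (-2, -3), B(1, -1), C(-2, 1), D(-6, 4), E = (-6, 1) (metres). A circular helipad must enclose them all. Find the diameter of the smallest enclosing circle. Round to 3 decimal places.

A smallest enclosing disk is always determined by at most three of the input points on its boundary.
The minimum enclosing circle is determined by three boundary points: A, B, D.
Their circumcentre is (-155/58, 73/58) with r² = 31265/1682.
The farthest remaining point E is at distance² 18737/1682 ≤ 31265/1682.
Diameter = 2r = 2√(31265/1682) ≈ 8.623.

8.623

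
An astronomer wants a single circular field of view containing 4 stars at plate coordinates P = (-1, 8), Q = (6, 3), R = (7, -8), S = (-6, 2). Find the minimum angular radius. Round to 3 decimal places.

A smallest enclosing disk is always determined by at most three of the input points on its boundary.
The minimum enclosing circle is determined by three boundary points: P, R, S.
Their circumcentre is (2.6875, -0.15625) with r² = 80.1220703125.
The farthest remaining point Q is at distance² 20.9345703125 ≤ 80.1220703125.
r = √(80.1220703125) ≈ 8.951.

8.951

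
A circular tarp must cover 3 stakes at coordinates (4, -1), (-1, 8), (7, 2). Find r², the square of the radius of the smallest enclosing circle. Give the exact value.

1325/49

Call the three points A, B, C in the order given.
Side lengths²: AB² = 106, AC² = 18, BC² = 100.
Since AB² = 106 < 100 + 18 = 118, the triangle is acute, so the smallest enclosing circle is the circumcircle.
Circumcentre = (15/7, 27/7), r² = 1325/49.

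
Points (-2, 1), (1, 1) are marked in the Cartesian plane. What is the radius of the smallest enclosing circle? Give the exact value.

1.5

The smallest circle enclosing two points has them as diameter endpoints.
Centre = midpoint = (-0.5, 1); r² = |(-2, 1)−(1, 1)|²/4 = 9/4 = 2.25.
r = √(2.25) = 1.5.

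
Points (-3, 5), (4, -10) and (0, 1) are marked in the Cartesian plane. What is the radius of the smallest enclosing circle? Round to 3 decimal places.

8.276

Call the three points A, B, C in the order given.
Side lengths²: AB² = 274, AC² = 25, BC² = 137.
Since AB² = 274 ≥ 137 + 25 = 162, the angle opposite AB is not acute, so the smallest enclosing circle has AB as diameter.
Centre = midpoint of AB = (0.5, -2.5), r² = 274/4 = 68.5.
r = √(68.5) ≈ 8.276.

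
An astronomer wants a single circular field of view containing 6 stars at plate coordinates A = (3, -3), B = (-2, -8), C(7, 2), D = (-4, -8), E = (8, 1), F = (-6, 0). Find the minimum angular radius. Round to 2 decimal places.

The minimum enclosing circle of a finite set is fixed by two of the points (as a diameter) or three (as a circumcircle).
The minimum enclosing circle is determined by three boundary points: D, E, F.
Their circumcentre is (23/19, -93/38) with r² = 83725/1444.
The farthest remaining point C is at distance² 76961/1444 ≤ 83725/1444.
r = √(83725/1444) ≈ 7.61.

7.61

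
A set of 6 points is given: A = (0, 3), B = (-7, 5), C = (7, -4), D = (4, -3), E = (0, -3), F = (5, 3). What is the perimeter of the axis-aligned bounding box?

Width = max x − min x = 7 − (-7) = 14.
Height = max y − min y = 5 − (-4) = 9.
Perimeter = 2(14 + 9) = 46.

46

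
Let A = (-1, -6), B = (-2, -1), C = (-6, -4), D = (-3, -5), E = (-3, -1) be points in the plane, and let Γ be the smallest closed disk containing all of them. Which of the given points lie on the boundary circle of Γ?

A, B, C

By Welzl's lemma the MEC is supported by two points (diametrically opposite) or three points (on a circumcircle).
The minimum enclosing circle is determined by three boundary points: A, B, C.
Their circumcentre is (-139/46, -175/46) with r² = 9425/1058.
The farthest remaining point E is at distance² 8321/1058 ≤ 9425/1058.
The points at distance exactly r from the centre are A, B, C — 3 points.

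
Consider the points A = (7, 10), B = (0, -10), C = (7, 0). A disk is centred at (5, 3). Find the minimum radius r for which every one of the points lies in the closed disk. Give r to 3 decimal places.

13.928

The required radius is the distance from (5, 3) to the farthest point.
Squared distances: 53, 194, 13.
Maximum is 194, attained at B.
r = √194 ≈ 13.928.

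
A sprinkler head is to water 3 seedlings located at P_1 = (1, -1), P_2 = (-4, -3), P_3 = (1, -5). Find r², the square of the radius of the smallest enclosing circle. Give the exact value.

8.41

Side lengths²: P_1P_2² = 29, P_1P_3² = 16, P_2P_3² = 29.
Since P_2P_3² = 29 < 29 + 16 = 45, the triangle is acute, so the smallest enclosing circle is the circumcircle.
Circumcentre = (-1.1, -3), r² = 8.41.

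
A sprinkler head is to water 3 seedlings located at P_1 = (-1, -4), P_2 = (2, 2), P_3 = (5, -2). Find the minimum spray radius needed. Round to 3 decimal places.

Side lengths²: P_1P_2² = 45, P_1P_3² = 40, P_2P_3² = 25.
Since P_1P_2² = 45 < 40 + 25 = 65, the triangle is acute, so the smallest enclosing circle is the circumcircle.
Circumcentre = (1.5, -1.5), r² = 12.5.
r = √(12.5) ≈ 3.536.

3.536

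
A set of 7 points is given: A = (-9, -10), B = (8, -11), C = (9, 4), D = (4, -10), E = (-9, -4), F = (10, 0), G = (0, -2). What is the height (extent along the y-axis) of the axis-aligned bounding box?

max y = 4, min y = -11, so height = 15.

15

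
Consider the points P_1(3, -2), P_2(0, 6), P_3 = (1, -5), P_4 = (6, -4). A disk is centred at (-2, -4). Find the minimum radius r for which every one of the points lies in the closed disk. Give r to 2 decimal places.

10.20

The required radius is the distance from (-2, -4) to the farthest point.
Squared distances: 29, 104, 10, 64.
Maximum is 104, attained at P_2.
r = √104 ≈ 10.20.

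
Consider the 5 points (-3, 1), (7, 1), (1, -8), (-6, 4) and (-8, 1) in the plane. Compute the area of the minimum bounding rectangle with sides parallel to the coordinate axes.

x ranges over [-8, 7], width 15.
y ranges over [-8, 4], height 12.
Area = 15 × 12 = 180.

180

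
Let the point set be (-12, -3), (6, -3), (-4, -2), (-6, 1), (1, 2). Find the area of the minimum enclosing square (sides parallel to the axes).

324

The bounding box has width 18 and height 5.
An axis-aligned square enclosing the set must have side ≥ max(width, height).
So the minimum side is max(18, 5) = 18.
Area = 18² = 324.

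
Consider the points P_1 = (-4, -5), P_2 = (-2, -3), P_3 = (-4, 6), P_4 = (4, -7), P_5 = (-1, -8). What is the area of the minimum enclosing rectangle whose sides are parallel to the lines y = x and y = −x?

115.5

In coordinates u = x + y, v = x − y the rectangle is axis-aligned; the map (x,y)→(u,v) scales areas by 2.
u-values: -9, -5, 2, -3, -9; range = 2 − (-9) = 11.
v-values: 1, 1, -10, 11, 7; range = 11 − (-10) = 21.
Area = (11 × 21) / 2 = 115.5.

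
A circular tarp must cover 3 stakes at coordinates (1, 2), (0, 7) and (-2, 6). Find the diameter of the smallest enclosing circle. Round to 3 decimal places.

5.183

Call the three points A, B, C in the order given.
Side lengths²: AB² = 26, AC² = 25, BC² = 5.
Since AB² = 26 < 25 + 5 = 30, the triangle is acute, so the smallest enclosing circle is the circumcircle.
Circumcentre = (1/22, 97/22), r² = 1625/242.
Diameter = 2r = 2√(1625/242) ≈ 5.183.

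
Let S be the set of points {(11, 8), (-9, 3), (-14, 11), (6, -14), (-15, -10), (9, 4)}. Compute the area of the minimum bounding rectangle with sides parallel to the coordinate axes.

650

x ranges over [-15, 11], width 26.
y ranges over [-14, 11], height 25.
Area = 26 × 25 = 650.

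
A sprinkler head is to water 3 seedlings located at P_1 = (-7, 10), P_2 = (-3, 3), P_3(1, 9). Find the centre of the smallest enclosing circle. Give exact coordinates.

Side lengths²: P_1P_2² = 65, P_1P_3² = 65, P_2P_3² = 52.
Since P_1P_3² = 65 < 65 + 52 = 117, the triangle is acute, so the smallest enclosing circle is the circumcircle.
Circumcentre = (-3.25, 7.5), r² = 20.3125.
Centre = (-3.25, 7.5).

(-3.25, 7.5)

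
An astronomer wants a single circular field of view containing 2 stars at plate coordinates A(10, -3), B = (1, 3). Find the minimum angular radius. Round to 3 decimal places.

5.408

The smallest circle enclosing two points has them as diameter endpoints.
Centre = midpoint = (5.5, 0); r² = |AB|²/4 = 117/4 = 29.25.
r = √(29.25) ≈ 5.408.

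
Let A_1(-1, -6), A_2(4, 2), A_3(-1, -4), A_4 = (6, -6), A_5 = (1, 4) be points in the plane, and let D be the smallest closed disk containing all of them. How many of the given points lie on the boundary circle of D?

The minimum enclosing circle of a finite set is fixed by two of the points (as a diameter) or three (as a circumcircle).
The minimum enclosing circle is determined by three boundary points: A_1, A_4, A_5.
Their circumcentre is (2.5, -1.5) with r² = 32.5.
The farthest remaining point A_3 is at distance² 18.5 ≤ 32.5.
The points at distance exactly r from the centre are A_1, A_4, A_5 — 3 points.

3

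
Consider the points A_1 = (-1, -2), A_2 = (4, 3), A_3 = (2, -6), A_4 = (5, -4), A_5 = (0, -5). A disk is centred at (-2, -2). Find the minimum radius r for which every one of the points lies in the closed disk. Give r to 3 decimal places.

The required radius is the distance from (-2, -2) to the farthest point.
Squared distances: 1, 61, 32, 53, 13.
Maximum is 61, attained at A_2.
r = √61 ≈ 7.810.

7.810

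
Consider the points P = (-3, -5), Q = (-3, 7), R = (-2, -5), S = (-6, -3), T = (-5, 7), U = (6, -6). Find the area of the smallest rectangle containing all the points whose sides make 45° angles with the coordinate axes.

156

In coordinates u = x + y, v = x − y the rectangle is axis-aligned; the map (x,y)→(u,v) scales areas by 2.
u-values: -8, 4, -7, -9, 2, 0; range = 4 − (-9) = 13.
v-values: 2, -10, 3, -3, -12, 12; range = 12 − (-12) = 24.
Area = (13 × 24) / 2 = 156.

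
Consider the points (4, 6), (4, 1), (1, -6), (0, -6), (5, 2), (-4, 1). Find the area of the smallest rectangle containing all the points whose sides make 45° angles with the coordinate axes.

96

In coordinates u = x + y, v = x − y the rectangle is axis-aligned; the map (x,y)→(u,v) scales areas by 2.
u-values: 10, 5, -5, -6, 7, -3; range = 10 − (-6) = 16.
v-values: -2, 3, 7, 6, 3, -5; range = 7 − (-5) = 12.
Area = (16 × 12) / 2 = 96.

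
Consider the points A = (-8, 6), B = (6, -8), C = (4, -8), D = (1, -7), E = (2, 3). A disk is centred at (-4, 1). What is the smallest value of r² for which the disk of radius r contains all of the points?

181

The required radius is the distance from (-4, 1) to the farthest point.
Squared distances: 41, 181, 145, 89, 40.
Maximum is 181, attained at B.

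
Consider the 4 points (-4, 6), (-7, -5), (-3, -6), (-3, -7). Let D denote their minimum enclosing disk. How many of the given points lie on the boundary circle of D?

A smallest enclosing disk is always determined by at most three of the input points on its boundary.
The farthest pair is (-4, 6)–(-3, -7) with squared distance 170. The circle on this segment as diameter has centre (-3.5, -0.5) and r² = 170/4 = 42.5.
Check (-7, -5): distance² to centre = 32.5 ≤ 42.5, so it lies inside.
All remaining points lie in this disk, and no smaller disk contains both endpoints, so this is the minimum enclosing circle.
The points at distance exactly r from the centre are (-4, 6), (-3, -7) — 2 points.

2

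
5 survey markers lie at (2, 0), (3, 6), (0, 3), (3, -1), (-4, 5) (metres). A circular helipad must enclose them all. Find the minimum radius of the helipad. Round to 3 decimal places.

4.657

The minimum enclosing circle of a finite set is fixed by two of the points (as a diameter) or three (as a circumcircle).
The minimum enclosing circle is determined by three boundary points: (3, 6), (3, -1), (-4, 5).
Their circumcentre is (-1/14, 2.5) with r² = 2125/98.
The farthest remaining point (2, 0) is at distance² 1033/98 ≤ 2125/98.
r = √(2125/98) ≈ 4.657.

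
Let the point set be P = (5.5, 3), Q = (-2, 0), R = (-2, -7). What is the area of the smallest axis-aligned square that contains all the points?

100

The bounding box has width 7.5 and height 10.
An axis-aligned square enclosing the set must have side ≥ max(width, height).
So the minimum side is max(7.5, 10) = 10.
Area = 10² = 100.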